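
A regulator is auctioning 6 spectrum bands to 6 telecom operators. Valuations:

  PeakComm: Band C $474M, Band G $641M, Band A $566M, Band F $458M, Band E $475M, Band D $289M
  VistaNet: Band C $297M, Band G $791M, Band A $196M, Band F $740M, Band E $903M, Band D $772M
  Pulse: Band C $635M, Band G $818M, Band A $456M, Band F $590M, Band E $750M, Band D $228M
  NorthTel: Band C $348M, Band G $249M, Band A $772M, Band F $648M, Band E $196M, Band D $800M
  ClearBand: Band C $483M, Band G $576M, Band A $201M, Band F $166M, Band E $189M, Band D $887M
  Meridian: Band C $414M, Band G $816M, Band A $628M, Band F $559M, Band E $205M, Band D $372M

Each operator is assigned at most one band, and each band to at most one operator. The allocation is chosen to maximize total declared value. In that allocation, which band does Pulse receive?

Optimal: PeakComm→Band F ($458M), VistaNet→Band E ($903M), Pulse→Band C ($635M), NorthTel→Band A ($772M), ClearBand→Band D ($887M), Meridian→Band G ($816M) — total 458+903+635+772+887+816 = $4471M.
Max-entry greedy (repeatedly take the single best remaining cell) gives $4413M, worse by 58.
Next-best assignment: PeakComm→Band A, VistaNet→Band E, Pulse→Band C, NorthTel→Band F, ClearBand→Band D, Meridian→Band G = $4455M.
Pulse's own top band is Band G ($818M), but forcing Pulse→Band G and reassigning the rest optimally gives only $4413M — worse by 58.

Pulse receives Band C.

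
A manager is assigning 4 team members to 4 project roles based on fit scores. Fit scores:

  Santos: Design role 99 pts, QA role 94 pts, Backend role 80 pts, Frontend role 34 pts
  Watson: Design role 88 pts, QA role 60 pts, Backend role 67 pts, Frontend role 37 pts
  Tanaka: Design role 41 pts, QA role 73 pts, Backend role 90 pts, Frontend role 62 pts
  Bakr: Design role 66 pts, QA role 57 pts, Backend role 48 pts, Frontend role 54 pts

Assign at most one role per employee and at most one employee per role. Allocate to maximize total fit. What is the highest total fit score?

Maximum total: 326 pts

Treat this as an assignment problem: match each employee to one role.
Optimal: Santos→QA role (94 pts), Watson→Design role (88 pts), Tanaka→Backend role (90 pts), Bakr→Frontend role (54 pts) — total 94+88+90+54 = 326 pts.
Max-entry greedy (repeatedly take the single best remaining cell) gives 303 pts, worse by 23.
Every other assignment is strictly worse.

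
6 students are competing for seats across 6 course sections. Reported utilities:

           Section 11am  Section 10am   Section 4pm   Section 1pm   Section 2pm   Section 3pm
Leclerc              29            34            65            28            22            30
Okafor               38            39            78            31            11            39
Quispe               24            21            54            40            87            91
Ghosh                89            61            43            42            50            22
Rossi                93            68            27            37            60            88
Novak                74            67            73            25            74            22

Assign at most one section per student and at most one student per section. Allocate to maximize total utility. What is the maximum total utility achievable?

Max total: 437 points

Optimal: Leclerc→Section 1pm (28 points), Okafor→Section 4pm (78 points), Quispe→Section 2pm (87 points), Ghosh→Section 11am (89 points), Rossi→Section 3pm (88 points), Novak→Section 10am (67 points) — total 28+78+87+89+88+67 = 437 points.
Next-best assignment: Leclerc→Section 1pm, Okafor→Section 4pm, Quispe→Section 3pm, Ghosh→Section 11am, Rossi→Section 10am, Novak→Section 2pm = 428 points.
Swapping Ghosh↔Quispe (Ghosh→Section 2pm 50 points, Quispe→Section 11am 24 points) loses 102.
Checked against all permutations: 437 points is optimal.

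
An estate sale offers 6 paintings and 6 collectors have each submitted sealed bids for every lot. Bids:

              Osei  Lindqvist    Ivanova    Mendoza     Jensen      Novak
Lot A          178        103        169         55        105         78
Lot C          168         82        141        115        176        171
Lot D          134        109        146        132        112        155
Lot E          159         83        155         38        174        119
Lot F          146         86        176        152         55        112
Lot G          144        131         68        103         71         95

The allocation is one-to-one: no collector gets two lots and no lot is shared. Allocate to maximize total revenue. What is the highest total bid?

Maximum total: $962

Optimal: Osei→Lot A ($178), Lindqvist→Lot G ($131), Ivanova→Lot F ($176), Mendoza→Lot D ($132), Jensen→Lot E ($174), Novak→Lot C ($171) — total 178+131+176+132+174+171 = $962.
Column-greedy (each lot in turn goes to its best remaining collector) gives $947, worse by 15.
Swapping Lindqvist↔Mendoza (Lindqvist→Lot D $109, Mendoza→Lot G $103) loses 51.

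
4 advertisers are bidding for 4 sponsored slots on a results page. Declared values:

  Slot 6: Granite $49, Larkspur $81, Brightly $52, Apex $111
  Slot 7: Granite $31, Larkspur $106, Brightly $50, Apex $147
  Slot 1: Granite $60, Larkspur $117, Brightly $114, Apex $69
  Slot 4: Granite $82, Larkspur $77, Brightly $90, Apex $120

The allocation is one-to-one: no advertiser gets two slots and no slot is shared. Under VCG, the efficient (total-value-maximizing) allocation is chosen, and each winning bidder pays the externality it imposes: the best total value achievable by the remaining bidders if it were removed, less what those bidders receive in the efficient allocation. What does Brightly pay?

Efficient allocation: Granite→Slot 4 ($82), Larkspur→Slot 6 ($81), Brightly→Slot 1 ($114), Apex→Slot 7 ($147); total welfare W = $424.
Brightly receives Slot 1 at value $114, so the others get W − 114 = $310.
Without Brightly: best allocation of the remaining 3 bidders over all 4 slots is Granite→Slot 4 ($82), Larkspur→Slot 1 ($117), Apex→Slot 7 ($147), total $346.
VCG payment = (others' best without Brightly) − (others' welfare with Brightly) = 346 − 310 = $36.

Brightly pays $36.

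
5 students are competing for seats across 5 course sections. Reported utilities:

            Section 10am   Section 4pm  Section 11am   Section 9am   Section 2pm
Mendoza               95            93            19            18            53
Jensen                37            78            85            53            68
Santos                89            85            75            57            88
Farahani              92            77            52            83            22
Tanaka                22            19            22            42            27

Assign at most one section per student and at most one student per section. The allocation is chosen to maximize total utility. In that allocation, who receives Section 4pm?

Mendoza receives Section 4pm.

Optimal: Mendoza→Section 4pm (93 points), Jensen→Section 11am (85 points), Santos→Section 2pm (88 points), Farahani→Section 10am (92 points), Tanaka→Section 9am (42 points) — total 93+85+88+92+42 = 400 points.
Next-best assignment: Mendoza→Section 10am, Jensen→Section 11am, Santos→Section 2pm, Farahani→Section 4pm, Tanaka→Section 9am = 387 points.
Swapping Farahani↔Mendoza (Farahani→Section 4pm 77 points, Mendoza→Section 10am 95 points) loses 13.
Mendoza's own top section is Section 10am (95 points), but forcing Mendoza→Section 10am and reassigning the rest optimally gives only 387 points — worse by 13.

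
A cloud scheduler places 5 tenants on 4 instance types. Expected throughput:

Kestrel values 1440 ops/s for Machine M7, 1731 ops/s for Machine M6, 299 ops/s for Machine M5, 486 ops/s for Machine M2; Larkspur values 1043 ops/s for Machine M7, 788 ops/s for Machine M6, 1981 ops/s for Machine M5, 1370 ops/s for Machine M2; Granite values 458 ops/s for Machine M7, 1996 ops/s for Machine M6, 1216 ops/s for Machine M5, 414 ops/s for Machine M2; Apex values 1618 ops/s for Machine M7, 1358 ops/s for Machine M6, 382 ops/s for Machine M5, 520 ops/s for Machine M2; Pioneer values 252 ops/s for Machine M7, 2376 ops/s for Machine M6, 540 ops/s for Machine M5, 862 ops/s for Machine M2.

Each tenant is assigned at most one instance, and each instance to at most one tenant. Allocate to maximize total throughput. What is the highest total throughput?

Optimal: Apex→Machine M7 (1618 ops/s), Pioneer→Machine M6 (2376 ops/s), Granite→Machine M5 (1216 ops/s), Larkspur→Machine M2 (1370 ops/s) — total 1618+2376+1216+1370 = 6580 ops/s.
Max-entry greedy (repeatedly take the single best remaining cell) gives 6461 ops/s, worse by 119.
Swapping Larkspur↔Apex (Larkspur→Machine M7 1043 ops/s, Apex→Machine M2 520 ops/s) loses 1425.

Max total: 6580 ops/s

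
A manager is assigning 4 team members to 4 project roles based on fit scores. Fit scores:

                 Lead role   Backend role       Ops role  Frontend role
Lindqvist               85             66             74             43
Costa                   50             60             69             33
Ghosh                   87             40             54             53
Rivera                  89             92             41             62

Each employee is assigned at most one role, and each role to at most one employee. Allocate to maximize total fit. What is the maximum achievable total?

This is the linear assignment problem.
Optimal: Lindqvist→Lead role (85 pts), Costa→Ops role (69 pts), Ghosh→Frontend role (53 pts), Rivera→Backend role (92 pts) — total 85+69+53+92 = 299 pts.
Column-greedy (each role in turn goes to its best remaining employee) gives 277 pts, worse by 22.
Next-best assignment: Lindqvist→Frontend role, Costa→Ops role, Ghosh→Lead role, Rivera→Backend role = 291 pts.
Swapping Ghosh↔Lindqvist (Ghosh→Lead role 87 pts, Lindqvist→Frontend role 43 pts) loses 8.
Checked against all permutations: 299 pts is optimal.

Maximum total: 299 pts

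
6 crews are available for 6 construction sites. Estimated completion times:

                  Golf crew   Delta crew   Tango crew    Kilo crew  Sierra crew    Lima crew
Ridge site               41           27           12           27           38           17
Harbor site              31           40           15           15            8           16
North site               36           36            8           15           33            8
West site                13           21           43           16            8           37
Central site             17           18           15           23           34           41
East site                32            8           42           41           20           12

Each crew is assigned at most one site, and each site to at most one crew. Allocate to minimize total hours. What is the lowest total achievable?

Min total: 68 hours

Optimal: Golf crew→Central site (17 hours), Delta crew→East site (8 hours), Tango crew→Ridge site (12 hours), Kilo crew→Harbor site (15 hours), Sierra crew→West site (8 hours), Lima crew→North site (8 hours) — total 17+8+12+15+8+8 = 68 hours.
Min-entry greedy (repeatedly take the single cheapest remaining cell) gives 77 hours, worse by 9.
Next-best assignment: Golf crew→Central site, Delta crew→East site, Tango crew→Ridge site, Kilo crew→West site, Sierra crew→Harbor site, Lima crew→North site = 69 hours.
Swapping Tango crew↔Delta crew (Tango crew→East site 42 hours, Delta crew→Ridge site 27 hours) adds 49.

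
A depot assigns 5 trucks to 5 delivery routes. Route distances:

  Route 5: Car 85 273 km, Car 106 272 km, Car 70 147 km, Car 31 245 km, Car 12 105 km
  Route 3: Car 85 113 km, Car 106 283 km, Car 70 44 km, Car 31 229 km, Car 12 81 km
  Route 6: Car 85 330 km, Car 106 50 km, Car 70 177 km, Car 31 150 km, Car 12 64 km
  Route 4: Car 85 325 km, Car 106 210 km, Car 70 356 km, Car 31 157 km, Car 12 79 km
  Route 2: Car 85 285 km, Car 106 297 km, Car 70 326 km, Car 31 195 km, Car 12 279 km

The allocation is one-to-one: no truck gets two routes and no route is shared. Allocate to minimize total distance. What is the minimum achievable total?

Min total: 584 km

Treat this as an assignment problem: match each truck to one route.
Optimal: Car 85→Route 3 (113 km), Car 106→Route 6 (50 km), Car 70→Route 5 (147 km), Car 31→Route 2 (195 km), Car 12→Route 4 (79 km) — total 113+50+147+195+79 = 584 km.
Column-greedy (each route in turn goes to its cheapest remaining truck) gives 641 km, worse by 57.
Every other assignment is strictly worse.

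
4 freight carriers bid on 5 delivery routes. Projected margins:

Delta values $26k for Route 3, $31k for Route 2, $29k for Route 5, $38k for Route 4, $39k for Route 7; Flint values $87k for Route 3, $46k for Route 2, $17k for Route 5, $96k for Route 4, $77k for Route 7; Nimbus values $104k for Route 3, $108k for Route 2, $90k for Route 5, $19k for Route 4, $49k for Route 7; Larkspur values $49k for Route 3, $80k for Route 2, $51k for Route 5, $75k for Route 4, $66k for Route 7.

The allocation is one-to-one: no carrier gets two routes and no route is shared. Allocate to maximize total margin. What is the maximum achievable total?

Treat this as an assignment problem: match each carrier to one route.
Optimal: Delta→Route 7 ($39k), Flint→Route 4 ($96k), Nimbus→Route 3 ($104k), Larkspur→Route 2 ($80k) — total 39+96+104+80 = $319k.
Column-greedy (each route in turn goes to its best remaining carrier) gives $309k, worse by 10.
Checked against all permutations: $319k is optimal.

Max total: $319k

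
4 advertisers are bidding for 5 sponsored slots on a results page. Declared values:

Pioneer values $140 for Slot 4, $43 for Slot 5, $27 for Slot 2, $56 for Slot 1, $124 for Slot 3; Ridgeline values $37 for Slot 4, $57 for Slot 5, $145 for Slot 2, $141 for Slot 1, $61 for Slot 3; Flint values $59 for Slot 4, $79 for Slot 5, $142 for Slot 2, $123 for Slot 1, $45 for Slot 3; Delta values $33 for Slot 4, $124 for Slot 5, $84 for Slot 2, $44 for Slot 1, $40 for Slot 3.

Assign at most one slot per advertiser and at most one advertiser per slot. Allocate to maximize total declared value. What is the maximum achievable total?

This is the linear assignment problem.
Optimal: Pioneer→Slot 4 ($140), Ridgeline→Slot 1 ($141), Flint→Slot 2 ($142), Delta→Slot 5 ($124) — total 140+141+142+124 = $547.
Max-entry greedy (repeatedly take the single best remaining cell) gives $532, worse by 15.
Next-best assignment: Pioneer→Slot 4, Ridgeline→Slot 2, Flint→Slot 1, Delta→Slot 5 = $532.
No other one-to-one assignment exceeds $547.

Maximum total: $547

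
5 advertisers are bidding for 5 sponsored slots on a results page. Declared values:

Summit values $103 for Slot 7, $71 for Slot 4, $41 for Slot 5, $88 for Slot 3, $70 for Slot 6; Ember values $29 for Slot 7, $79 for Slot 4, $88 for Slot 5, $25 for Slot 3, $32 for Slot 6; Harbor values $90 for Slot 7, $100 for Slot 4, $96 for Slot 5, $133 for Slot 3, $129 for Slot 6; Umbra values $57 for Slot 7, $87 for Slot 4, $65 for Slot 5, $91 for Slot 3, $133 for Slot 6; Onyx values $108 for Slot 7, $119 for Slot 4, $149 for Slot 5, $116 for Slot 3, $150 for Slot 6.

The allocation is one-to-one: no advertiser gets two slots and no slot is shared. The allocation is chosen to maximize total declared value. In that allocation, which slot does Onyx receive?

This is the linear assignment problem.
Optimal: Summit→Slot 7 ($103), Ember→Slot 4 ($79), Harbor→Slot 3 ($133), Umbra→Slot 6 ($133), Onyx→Slot 5 ($149) — total 103+79+133+133+149 = $597.
Column-greedy (each slot in turn goes to its best remaining advertiser) gives $457, worse by 140.
Next-best assignment: Summit→Slot 7, Ember→Slot 5, Harbor→Slot 3, Umbra→Slot 6, Onyx→Slot 4 = $576.
Checked against all permutations: $597 is optimal.
Onyx's own top slot is Slot 6 ($150), but forcing Onyx→Slot 6 and reassigning the rest optimally gives only $561 — worse by 36.

Onyx receives Slot 5.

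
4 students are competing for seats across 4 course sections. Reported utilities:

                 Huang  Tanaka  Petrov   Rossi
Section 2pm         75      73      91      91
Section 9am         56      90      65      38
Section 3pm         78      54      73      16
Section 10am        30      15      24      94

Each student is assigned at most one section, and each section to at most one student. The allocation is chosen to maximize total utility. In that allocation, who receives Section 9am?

This is the linear assignment problem.
Optimal: Huang→Section 3pm (78 points), Tanaka→Section 9am (90 points), Petrov→Section 2pm (91 points), Rossi→Section 10am (94 points) — total 78+90+91+94 = 353 points.
Next-best assignment: Huang→Section 2pm, Tanaka→Section 9am, Petrov→Section 3pm, Rossi→Section 10am = 332 points.
Checked against all permutations: 353 points is optimal.

Tanaka receives Section 9am.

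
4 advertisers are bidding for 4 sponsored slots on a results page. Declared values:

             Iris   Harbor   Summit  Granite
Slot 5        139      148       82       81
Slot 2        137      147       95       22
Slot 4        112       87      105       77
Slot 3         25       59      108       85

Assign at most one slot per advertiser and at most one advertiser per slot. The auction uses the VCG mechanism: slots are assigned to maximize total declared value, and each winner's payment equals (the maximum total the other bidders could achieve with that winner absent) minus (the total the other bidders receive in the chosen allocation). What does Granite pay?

Efficient allocation: Iris→Slot 5 ($139), Harbor→Slot 2 ($147), Summit→Slot 4 ($105), Granite→Slot 3 ($85); total welfare W = $476.
Granite receives Slot 3 at value $85, so the others get W − 85 = $391.
Without Granite: best allocation of the remaining 3 bidders over all 4 slots is Iris→Slot 5 ($139), Harbor→Slot 2 ($147), Summit→Slot 3 ($108), total $394.
VCG payment = (others' best without Granite) − (others' welfare with Granite) = 394 − 391 = $3.

Granite pays $3.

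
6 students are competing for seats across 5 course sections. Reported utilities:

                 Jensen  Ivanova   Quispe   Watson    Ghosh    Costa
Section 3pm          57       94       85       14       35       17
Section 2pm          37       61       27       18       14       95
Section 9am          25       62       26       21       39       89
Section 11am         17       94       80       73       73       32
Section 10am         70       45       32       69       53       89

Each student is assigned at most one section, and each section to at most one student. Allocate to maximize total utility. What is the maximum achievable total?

Optimal: Quispe→Section 3pm (85 points), Costa→Section 2pm (95 points), Ivanova→Section 9am (62 points), Watson→Section 11am (73 points), Jensen→Section 10am (70 points) — total 85+95+62+73+70 = 385 points.
Swapping Watson↔Jensen (Watson→Section 10am 69 points, Jensen→Section 11am 17 points) loses 57.

Maximum total: 385 points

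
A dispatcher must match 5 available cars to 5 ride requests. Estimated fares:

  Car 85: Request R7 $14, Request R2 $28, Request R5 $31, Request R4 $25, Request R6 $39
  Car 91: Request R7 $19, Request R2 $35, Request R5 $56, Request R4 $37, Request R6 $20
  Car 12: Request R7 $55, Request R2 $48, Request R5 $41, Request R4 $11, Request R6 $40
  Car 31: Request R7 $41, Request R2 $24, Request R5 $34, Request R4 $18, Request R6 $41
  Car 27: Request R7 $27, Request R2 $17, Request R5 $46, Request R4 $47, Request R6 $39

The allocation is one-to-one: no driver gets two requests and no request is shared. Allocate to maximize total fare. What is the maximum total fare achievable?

This is the linear assignment problem.
Optimal: Car 85→Request R6 ($39), Car 91→Request R5 ($56), Car 12→Request R2 ($48), Car 31→Request R7 ($41), Car 27→Request R4 ($47) — total 39+56+48+41+47 = $231.
Column-greedy (each request in turn goes to its best remaining driver) gives $202, worse by 29.

Maximum total: $231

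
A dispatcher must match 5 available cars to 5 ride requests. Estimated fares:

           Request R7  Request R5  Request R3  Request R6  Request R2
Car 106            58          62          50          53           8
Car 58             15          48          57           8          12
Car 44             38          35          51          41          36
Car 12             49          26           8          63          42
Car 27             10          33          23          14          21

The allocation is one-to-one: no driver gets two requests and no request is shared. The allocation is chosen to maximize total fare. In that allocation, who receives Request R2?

Car 44 receives Request R2.

This is a one-to-one assignment (maximum-weight bipartite matching).
Optimal: Car 106→Request R7 ($58), Car 58→Request R3 ($57), Car 44→Request R2 ($36), Car 12→Request R6 ($63), Car 27→Request R5 ($33) — total 58+57+36+63+33 = $247.
Max-entry greedy (repeatedly take the single best remaining cell) gives $241, worse by 6.
Next-best assignment: Car 106→Request R7, Car 58→Request R5, Car 44→Request R3, Car 12→Request R6, Car 27→Request R2 = $241.
Car 44's own top request is Request R3 ($51), but forcing Car 44→Request R3 and reassigning the rest optimally gives only $241 — worse by 6.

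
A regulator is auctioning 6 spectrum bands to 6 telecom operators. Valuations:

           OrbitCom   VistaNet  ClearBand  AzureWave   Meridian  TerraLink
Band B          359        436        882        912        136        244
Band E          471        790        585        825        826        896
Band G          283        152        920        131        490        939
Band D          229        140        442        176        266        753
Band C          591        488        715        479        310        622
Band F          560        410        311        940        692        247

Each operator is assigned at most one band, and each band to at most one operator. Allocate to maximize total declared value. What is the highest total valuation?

Max total: $4658M

Optimal: OrbitCom→Band C ($591M), VistaNet→Band E ($790M), ClearBand→Band G ($920M), AzureWave→Band B ($912M), Meridian→Band F ($692M), TerraLink→Band D ($753M) — total 591+790+920+912+692+753 = $4658M.
Max-entry greedy (repeatedly take the single best remaining cell) gives $4318M, worse by 340.
Next-best assignment: OrbitCom→Band C, VistaNet→Band B, ClearBand→Band G, AzureWave→Band F, Meridian→Band E, TerraLink→Band D = $4466M.
Checked against all permutations: $4658M is optimal.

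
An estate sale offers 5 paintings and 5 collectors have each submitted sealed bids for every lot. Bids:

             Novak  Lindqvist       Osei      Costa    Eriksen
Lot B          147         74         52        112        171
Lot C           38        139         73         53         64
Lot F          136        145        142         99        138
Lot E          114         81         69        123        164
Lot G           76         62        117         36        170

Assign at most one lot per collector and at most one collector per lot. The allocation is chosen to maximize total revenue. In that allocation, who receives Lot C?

This is a one-to-one assignment (maximum-weight bipartite matching).
Optimal: Novak→Lot B ($147), Lindqvist→Lot C ($139), Osei→Lot F ($142), Costa→Lot E ($123), Eriksen→Lot G ($170) — total 147+139+142+123+170 = $721.
Max-entry greedy (repeatedly take the single best remaining cell) gives $594, worse by 127.
Swapping Novak↔Costa (Novak→Lot E $114, Costa→Lot B $112) loses 44.
Lindqvist's own top lot is Lot F ($145), but forcing Lindqvist→Lot F and reassigning the rest optimally gives only $658 — worse by 63.

Lindqvist receives Lot C.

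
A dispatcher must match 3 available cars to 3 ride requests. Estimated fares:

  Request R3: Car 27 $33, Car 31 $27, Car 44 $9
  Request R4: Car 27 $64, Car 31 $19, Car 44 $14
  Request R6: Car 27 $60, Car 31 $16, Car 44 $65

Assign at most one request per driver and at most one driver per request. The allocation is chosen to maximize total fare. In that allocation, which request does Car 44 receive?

Car 44 receives Request R6.

This is a one-to-one assignment (maximum-weight bipartite matching).
Optimal: Car 27→Request R4 ($64), Car 31→Request R3 ($27), Car 44→Request R6 ($65) — total 64+27+65 = $156.
Column-greedy (each request in turn goes to its best remaining driver) gives $117, worse by 39.
Next-best assignment: Car 27→Request R3, Car 31→Request R4, Car 44→Request R6 = $117.
Swapping Car 44↔Car 27 (Car 44→Request R4 $14, Car 27→Request R6 $60) loses 55.
No other one-to-one assignment exceeds $156.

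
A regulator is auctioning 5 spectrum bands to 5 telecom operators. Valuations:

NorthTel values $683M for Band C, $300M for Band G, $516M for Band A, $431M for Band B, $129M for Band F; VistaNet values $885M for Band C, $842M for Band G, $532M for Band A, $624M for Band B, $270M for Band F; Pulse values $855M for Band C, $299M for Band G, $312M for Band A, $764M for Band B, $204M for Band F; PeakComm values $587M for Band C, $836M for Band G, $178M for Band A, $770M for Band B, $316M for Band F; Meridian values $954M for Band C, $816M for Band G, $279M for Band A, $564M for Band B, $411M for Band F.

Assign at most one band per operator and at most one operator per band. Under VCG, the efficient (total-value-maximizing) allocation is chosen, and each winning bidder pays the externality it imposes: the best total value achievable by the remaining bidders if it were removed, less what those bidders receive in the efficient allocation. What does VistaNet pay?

Efficient allocation: NorthTel→Band A ($516M), VistaNet→Band C ($885M), Pulse→Band B ($764M), PeakComm→Band G ($836M), Meridian→Band F ($411M); total welfare W = $3412M.
VistaNet receives Band C at value $885M, so the others get W − 885 = $2527M.
Without VistaNet: best allocation of the remaining 4 bidders over all 5 bands is NorthTel→Band A ($516M), Pulse→Band B ($764M), PeakComm→Band G ($836M), Meridian→Band C ($954M), total $3070M.
VCG payment = (others' best without VistaNet) − (others' welfare with VistaNet) = 3070 − 2527 = $543M.

VistaNet pays $543M.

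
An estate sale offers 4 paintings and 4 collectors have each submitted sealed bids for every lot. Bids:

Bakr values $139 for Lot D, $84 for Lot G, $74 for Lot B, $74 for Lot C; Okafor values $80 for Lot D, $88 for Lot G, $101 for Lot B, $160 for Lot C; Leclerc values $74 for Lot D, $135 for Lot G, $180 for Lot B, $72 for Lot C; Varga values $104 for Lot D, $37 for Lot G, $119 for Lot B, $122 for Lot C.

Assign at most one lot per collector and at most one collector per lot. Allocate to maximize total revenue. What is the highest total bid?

Max total: $553

Optimal: Bakr→Lot D ($139), Okafor→Lot C ($160), Leclerc→Lot G ($135), Varga→Lot B ($119) — total 139+160+135+119 = $553.
Row-greedy (each collector in turn takes its best remaining lot) gives $516, worse by 37.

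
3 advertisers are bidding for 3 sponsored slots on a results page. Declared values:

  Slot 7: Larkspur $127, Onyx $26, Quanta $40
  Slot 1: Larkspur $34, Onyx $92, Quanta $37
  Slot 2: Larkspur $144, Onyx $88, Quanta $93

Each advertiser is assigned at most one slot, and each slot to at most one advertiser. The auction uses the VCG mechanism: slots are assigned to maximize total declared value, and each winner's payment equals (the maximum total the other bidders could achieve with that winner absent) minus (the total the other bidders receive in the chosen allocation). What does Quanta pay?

Efficient allocation: Larkspur→Slot 7 ($127), Onyx→Slot 1 ($92), Quanta→Slot 2 ($93); total welfare W = $312.
Quanta receives Slot 2 at value $93, so the others get W − 93 = $219.
Without Quanta: best allocation of the remaining 2 bidders over all 3 slots is Larkspur→Slot 2 ($144), Onyx→Slot 1 ($92), total $236.
VCG payment = (others' best without Quanta) − (others' welfare with Quanta) = 236 − 219 = $17.

Quanta pays $17.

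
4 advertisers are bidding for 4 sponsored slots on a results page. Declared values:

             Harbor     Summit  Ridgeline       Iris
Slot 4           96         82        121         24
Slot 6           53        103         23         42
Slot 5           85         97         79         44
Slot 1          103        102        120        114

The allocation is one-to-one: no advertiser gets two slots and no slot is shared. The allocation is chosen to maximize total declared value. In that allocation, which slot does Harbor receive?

Optimal: Harbor→Slot 5 ($85), Summit→Slot 6 ($103), Ridgeline→Slot 4 ($121), Iris→Slot 1 ($114) — total 85+103+121+114 = $423.
Row-greedy (each advertiser in turn takes its best remaining slot) gives $371, worse by 52.
Every other assignment is strictly worse.
Harbor's own top slot is Slot 1 ($103), but forcing Harbor→Slot 1 and reassigning the rest optimally gives only $371 — worse by 52.

Harbor receives Slot 5.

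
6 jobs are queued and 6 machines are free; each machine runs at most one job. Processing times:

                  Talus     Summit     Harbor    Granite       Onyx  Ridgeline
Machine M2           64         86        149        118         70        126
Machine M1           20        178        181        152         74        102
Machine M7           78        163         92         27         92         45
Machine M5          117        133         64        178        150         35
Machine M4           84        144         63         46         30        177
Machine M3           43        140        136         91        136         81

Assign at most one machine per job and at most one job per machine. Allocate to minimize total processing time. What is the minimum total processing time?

Optimal: Talus→Machine M1 (20 min), Summit→Machine M2 (86 min), Harbor→Machine M5 (64 min), Granite→Machine M7 (27 min), Onyx→Machine M4 (30 min), Ridgeline→Machine M3 (81 min) — total 20+86+64+27+30+81 = 308 min.
Min-entry greedy (repeatedly take the single cheapest remaining cell) gives 334 min, worse by 26.

Min total: 308 min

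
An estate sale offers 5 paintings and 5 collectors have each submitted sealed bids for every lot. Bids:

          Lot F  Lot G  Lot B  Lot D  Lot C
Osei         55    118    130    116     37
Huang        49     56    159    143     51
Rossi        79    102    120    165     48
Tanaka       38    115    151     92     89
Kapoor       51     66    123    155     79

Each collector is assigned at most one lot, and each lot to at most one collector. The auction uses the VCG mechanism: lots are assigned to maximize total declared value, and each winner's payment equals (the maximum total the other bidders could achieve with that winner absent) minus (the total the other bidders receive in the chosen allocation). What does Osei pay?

Efficient allocation: Osei→Lot G ($118), Huang→Lot B ($159), Rossi→Lot F ($79), Tanaka→Lot C ($89), Kapoor→Lot D ($155); total welfare W = $600.
Osei receives Lot G at value $118, so the others get W − 118 = $482.
Without Osei: best allocation of the remaining 4 bidders over all 5 lots is Huang→Lot B ($159), Rossi→Lot D ($165), Tanaka→Lot G ($115), Kapoor→Lot C ($79), total $518.
VCG payment = (others' best without Osei) − (others' welfare with Osei) = 518 − 482 = $36.

Osei pays $36.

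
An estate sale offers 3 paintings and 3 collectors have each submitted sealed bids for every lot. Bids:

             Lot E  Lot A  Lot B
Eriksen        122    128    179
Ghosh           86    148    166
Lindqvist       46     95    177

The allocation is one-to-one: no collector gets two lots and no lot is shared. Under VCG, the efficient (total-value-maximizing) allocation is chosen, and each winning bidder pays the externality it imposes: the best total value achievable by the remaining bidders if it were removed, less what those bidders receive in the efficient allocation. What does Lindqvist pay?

Lindqvist pays $57.

Efficient allocation: Eriksen→Lot E ($122), Ghosh→Lot A ($148), Lindqvist→Lot B ($177); total welfare W = $447.
Lindqvist receives Lot B at value $177, so the others get W − 177 = $270.
Without Lindqvist: best allocation of the remaining 2 bidders over all 3 lots is Eriksen→Lot B ($179), Ghosh→Lot A ($148), total $327.
VCG payment = (others' best without Lindqvist) − (others' welfare with Lindqvist) = 327 − 270 = $57.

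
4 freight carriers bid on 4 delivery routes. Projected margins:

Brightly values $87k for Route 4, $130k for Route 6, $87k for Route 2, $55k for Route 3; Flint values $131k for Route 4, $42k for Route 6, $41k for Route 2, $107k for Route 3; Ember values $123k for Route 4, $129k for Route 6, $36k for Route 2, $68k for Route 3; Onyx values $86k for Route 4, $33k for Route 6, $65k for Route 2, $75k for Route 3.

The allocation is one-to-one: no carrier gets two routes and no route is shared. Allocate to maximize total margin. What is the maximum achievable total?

Optimal: Brightly→Route 6 ($130k), Flint→Route 3 ($107k), Ember→Route 4 ($123k), Onyx→Route 2 ($65k) — total 130+107+123+65 = $425k.
Max-entry greedy (repeatedly take the single best remaining cell) gives $372k, worse by 53.
Next-best assignment: Brightly→Route 2, Flint→Route 4, Ember→Route 6, Onyx→Route 3 = $422k.
Swapping Brightly↔Ember (Brightly→Route 4 $87k, Ember→Route 6 $129k) loses 37.
No other one-to-one assignment exceeds $425k.

Max total: $425k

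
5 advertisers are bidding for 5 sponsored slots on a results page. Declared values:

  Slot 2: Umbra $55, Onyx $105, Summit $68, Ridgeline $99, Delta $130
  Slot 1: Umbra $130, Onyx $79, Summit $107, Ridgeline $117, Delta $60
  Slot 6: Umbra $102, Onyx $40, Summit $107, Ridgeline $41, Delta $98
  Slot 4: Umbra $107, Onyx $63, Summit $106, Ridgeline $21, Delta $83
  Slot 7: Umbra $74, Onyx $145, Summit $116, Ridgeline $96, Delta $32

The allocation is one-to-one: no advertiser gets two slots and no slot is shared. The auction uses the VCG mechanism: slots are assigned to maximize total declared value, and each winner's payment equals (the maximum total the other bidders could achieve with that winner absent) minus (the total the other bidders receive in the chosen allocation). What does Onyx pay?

Efficient allocation: Umbra→Slot 4 ($107), Onyx→Slot 7 ($145), Summit→Slot 6 ($107), Ridgeline→Slot 1 ($117), Delta→Slot 2 ($130); total welfare W = $606.
Onyx receives Slot 7 at value $145, so the others get W − 145 = $461.
Without Onyx: best allocation of the remaining 4 bidders over all 5 slots is Umbra→Slot 4 ($107), Summit→Slot 7 ($116), Ridgeline→Slot 1 ($117), Delta→Slot 2 ($130), total $470.
VCG payment = (others' best without Onyx) − (others' welfare with Onyx) = 470 − 461 = $9.

Onyx pays $9.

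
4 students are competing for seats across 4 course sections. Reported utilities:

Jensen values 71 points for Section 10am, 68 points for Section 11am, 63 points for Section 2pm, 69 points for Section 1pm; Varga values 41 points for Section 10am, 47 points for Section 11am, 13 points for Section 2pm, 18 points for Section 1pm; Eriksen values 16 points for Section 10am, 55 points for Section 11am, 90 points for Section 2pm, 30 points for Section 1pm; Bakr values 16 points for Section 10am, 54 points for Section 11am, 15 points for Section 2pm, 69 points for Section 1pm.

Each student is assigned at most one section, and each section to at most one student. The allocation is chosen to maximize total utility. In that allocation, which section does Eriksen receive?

Eriksen receives Section 2pm.

Optimal: Jensen→Section 10am (71 points), Varga→Section 11am (47 points), Eriksen→Section 2pm (90 points), Bakr→Section 1pm (69 points) — total 71+47+90+69 = 277 points.
Column-greedy (each section in turn goes to its best remaining student) gives 159 points, worse by 118.
Next-best assignment: Jensen→Section 11am, Varga→Section 10am, Eriksen→Section 2pm, Bakr→Section 1pm = 268 points.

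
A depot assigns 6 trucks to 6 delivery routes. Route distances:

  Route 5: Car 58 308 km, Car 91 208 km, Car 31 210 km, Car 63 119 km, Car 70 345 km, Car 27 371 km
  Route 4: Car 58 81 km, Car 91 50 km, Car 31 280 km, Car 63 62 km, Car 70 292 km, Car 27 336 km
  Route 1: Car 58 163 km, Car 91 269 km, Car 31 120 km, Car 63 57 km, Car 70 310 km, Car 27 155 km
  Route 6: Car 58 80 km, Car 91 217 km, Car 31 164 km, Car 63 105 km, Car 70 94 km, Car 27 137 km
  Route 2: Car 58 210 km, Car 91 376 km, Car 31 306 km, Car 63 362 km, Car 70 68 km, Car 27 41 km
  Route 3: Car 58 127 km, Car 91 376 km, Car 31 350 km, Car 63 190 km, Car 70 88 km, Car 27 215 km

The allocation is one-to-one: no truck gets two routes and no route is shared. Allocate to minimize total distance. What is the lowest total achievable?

Min total: 498 km

Optimal: Car 58→Route 6 (80 km), Car 91→Route 4 (50 km), Car 31→Route 1 (120 km), Car 63→Route 5 (119 km), Car 70→Route 3 (88 km), Car 27→Route 2 (41 km) — total 80+50+120+119+88+41 = 498 km.
Row-greedy (each truck in turn takes its cheapest remaining route) gives 652 km, worse by 154.
Swapping Car 31↔Car 27 (Car 31→Route 2 306 km, Car 27→Route 1 155 km) adds 300.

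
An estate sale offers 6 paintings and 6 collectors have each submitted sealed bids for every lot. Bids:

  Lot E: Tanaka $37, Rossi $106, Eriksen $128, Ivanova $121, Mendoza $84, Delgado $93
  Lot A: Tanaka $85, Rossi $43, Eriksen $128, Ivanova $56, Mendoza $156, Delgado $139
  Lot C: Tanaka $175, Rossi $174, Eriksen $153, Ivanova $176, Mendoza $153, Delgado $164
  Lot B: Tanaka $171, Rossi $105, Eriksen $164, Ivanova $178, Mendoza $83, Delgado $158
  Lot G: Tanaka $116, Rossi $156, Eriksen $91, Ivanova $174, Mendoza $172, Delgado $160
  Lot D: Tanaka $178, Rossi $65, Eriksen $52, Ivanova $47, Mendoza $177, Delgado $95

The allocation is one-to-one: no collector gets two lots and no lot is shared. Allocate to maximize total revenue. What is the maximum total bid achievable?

Optimal: Tanaka→Lot D ($178), Rossi→Lot C ($174), Eriksen→Lot E ($128), Ivanova→Lot B ($178), Mendoza→Lot A ($156), Delgado→Lot G ($160) — total 178+174+128+178+156+160 = $974.
Max-entry greedy (repeatedly take the single best remaining cell) gives $969, worse by 5.
Next-best assignment: Tanaka→Lot D, Rossi→Lot C, Eriksen→Lot E, Ivanova→Lot B, Mendoza→Lot G, Delgado→Lot A = $969.

Maximum total: $974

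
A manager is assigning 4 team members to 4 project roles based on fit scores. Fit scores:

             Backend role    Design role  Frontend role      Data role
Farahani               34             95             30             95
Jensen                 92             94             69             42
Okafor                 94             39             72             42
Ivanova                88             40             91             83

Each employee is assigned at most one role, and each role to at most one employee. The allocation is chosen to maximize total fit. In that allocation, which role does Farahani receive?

Farahani receives Data role.

Optimal: Farahani→Data role (95 pts), Jensen→Design role (94 pts), Okafor→Backend role (94 pts), Ivanova→Frontend role (91 pts) — total 95+94+94+91 = 374 pts.
Row-greedy (each employee in turn takes its best remaining role) gives 342 pts, worse by 32.
Swapping Jensen↔Ivanova (Jensen→Frontend role 69 pts, Ivanova→Design role 40 pts) loses 76.
No other one-to-one assignment exceeds 374 pts.
Farahani's own top role is Design role (95 pts), but forcing Farahani→Design role and reassigning the rest optimally gives only 342 pts — worse by 32.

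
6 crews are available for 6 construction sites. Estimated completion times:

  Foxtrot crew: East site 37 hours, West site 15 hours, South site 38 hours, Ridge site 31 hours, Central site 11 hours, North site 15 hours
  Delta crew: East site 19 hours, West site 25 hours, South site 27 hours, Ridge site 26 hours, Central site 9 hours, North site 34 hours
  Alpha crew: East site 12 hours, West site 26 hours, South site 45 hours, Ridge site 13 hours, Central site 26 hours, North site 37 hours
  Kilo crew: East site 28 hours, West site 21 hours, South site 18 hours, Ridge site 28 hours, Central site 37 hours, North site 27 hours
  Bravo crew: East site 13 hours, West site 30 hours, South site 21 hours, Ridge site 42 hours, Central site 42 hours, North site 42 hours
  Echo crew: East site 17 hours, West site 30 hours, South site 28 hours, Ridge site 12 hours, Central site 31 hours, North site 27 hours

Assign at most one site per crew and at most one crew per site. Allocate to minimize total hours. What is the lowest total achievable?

Min total: 90 hours

Optimal: Foxtrot crew→North site (15 hours), Delta crew→Central site (9 hours), Alpha crew→East site (12 hours), Kilo crew→West site (21 hours), Bravo crew→South site (21 hours), Echo crew→Ridge site (12 hours) — total 15+9+12+21+21+12 = 90 hours.
Column-greedy (each site in turn goes to its cheapest remaining crew) gives 108 hours, worse by 18.
Every other assignment is strictly worse.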